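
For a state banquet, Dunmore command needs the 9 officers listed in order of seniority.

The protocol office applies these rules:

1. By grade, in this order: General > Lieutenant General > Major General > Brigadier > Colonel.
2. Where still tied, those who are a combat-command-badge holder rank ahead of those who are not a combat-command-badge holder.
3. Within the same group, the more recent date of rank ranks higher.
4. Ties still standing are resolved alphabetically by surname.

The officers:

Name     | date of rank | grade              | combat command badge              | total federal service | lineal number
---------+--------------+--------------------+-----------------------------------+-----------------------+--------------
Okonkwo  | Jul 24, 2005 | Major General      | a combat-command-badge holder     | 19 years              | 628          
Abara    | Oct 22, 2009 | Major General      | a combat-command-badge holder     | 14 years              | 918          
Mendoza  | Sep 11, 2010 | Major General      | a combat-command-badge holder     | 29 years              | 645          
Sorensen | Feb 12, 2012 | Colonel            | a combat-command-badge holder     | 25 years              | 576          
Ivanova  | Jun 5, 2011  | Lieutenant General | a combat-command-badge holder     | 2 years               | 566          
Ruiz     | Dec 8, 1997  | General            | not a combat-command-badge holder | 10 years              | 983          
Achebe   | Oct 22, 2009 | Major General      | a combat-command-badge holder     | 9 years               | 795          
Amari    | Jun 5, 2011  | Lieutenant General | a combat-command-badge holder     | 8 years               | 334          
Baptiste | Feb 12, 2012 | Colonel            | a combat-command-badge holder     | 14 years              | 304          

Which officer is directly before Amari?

By grade: Ruiz (General); then Amari and Ivanova (Lieutenant General); then Mendoza, Abara, Achebe and Okonkwo (Major General); then Baptiste and Sorensen (Colonel).
Amari and Ivanova are each a combat-command-badge holder, so the next rule applies.
Amari and Ivanova both have date of rank Jun 5, 2011, so the next rule applies.
Among Amari and Ivanova, alphabetically by surname: Amari before Ivanova.
Mendoza, Abara, Achebe and Okonkwo are each a combat-command-badge holder, so the next rule applies.
Among Mendoza, Abara, Achebe and Okonkwo, by date of rank (later first): Mendoza (Sep 11, 2010) before Abara and Achebe (Oct 22, 2009) before Okonkwo (Jul 24, 2005).
Among Abara and Achebe, alphabetically by surname: Abara before Achebe.
Baptiste and Sorensen are each a combat-command-badge holder, so the next rule applies.
Baptiste and Sorensen both have date of rank Feb 12, 2012, so the next rule applies.
Among Baptiste and Sorensen, alphabetically by surname: Baptiste before Sorensen.
Order: Ruiz, Amari, Ivanova, Mendoza, Abara, Achebe, Okonkwo, Baptiste, Sorensen.

Ruiz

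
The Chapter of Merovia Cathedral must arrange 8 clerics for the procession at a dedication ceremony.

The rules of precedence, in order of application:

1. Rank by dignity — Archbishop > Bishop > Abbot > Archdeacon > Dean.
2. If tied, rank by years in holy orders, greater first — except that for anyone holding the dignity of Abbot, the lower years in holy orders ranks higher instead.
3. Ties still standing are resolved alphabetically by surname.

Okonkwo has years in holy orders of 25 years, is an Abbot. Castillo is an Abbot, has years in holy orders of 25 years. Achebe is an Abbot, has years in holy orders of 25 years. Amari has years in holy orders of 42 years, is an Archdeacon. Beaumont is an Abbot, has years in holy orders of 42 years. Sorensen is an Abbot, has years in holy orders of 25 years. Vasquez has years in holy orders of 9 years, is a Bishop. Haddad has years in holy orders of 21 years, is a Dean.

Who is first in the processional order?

Vasquez

By dignity: Vasquez (Bishop); then Achebe, Castillo, Okonkwo, Sorensen and Beaumont (Abbot); then Amari (Archdeacon); then Haddad (Dean).
Among Achebe, Castillo, Okonkwo, Sorensen and Beaumont, by years in holy orders (lower first) (reversed rule for this group): Achebe, Castillo, Okonkwo and Sorensen (25 years) before Beaumont (42 years).
Among Achebe, Castillo, Okonkwo and Sorensen, alphabetically by surname: Achebe before Castillo before Okonkwo before Sorensen.
Order: Vasquez, Achebe, Castillo, Okonkwo, Sorensen, Beaumont, Amari, Haddad.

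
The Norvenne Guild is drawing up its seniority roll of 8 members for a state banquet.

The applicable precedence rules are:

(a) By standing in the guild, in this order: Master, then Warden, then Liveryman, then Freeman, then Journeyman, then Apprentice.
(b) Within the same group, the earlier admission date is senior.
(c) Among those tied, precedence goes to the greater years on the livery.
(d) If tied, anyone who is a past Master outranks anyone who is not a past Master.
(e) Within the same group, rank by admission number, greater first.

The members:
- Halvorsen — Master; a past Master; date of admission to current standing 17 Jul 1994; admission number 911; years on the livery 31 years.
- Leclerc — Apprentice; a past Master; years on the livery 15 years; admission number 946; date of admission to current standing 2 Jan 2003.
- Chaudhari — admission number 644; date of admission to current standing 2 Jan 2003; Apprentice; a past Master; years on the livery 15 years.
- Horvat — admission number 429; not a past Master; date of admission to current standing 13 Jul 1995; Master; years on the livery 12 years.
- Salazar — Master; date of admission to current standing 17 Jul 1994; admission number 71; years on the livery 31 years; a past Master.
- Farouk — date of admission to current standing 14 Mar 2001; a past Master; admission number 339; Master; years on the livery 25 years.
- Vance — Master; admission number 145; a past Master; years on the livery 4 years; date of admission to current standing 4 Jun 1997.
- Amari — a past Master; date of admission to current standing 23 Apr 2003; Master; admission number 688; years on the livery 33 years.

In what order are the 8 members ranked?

Halvorsen, Salazar, Horvat, Vance, Farouk, Amari, Leclerc, Chaudhari

By standing in the guild: Halvorsen, Salazar, Horvat, Vance, Farouk and Amari (Master); then Leclerc and Chaudhari (Apprentice).
Among Halvorsen, Salazar, Horvat, Vance, Farouk and Amari, by date of admission to current standing (earlier first): Halvorsen and Salazar (17 Jul 1994) before Horvat (13 Jul 1995) before Vance (4 Jun 1997) before Farouk (14 Mar 2001) before Amari (23 Apr 2003).
Halvorsen and Salazar both have years on the livery 31 years, so the next rule applies.
Halvorsen and Salazar are each a past Master, so the next rule applies.
Among Halvorsen and Salazar, by admission number (higher first): Halvorsen (911) before Salazar (71).
Leclerc and Chaudhari both have date of admission to current standing 2 Jan 2003, so the next rule applies.
Leclerc and Chaudhari both have years on the livery 15 years, so the next rule applies.
Leclerc and Chaudhari are each a past Master, so the next rule applies.
Among Leclerc and Chaudhari, by admission number (higher first): Leclerc (946) before Chaudhari (644).
Full order: Halvorsen, Salazar, Horvat, Vance, Farouk, Amari, Leclerc, Chaudhari.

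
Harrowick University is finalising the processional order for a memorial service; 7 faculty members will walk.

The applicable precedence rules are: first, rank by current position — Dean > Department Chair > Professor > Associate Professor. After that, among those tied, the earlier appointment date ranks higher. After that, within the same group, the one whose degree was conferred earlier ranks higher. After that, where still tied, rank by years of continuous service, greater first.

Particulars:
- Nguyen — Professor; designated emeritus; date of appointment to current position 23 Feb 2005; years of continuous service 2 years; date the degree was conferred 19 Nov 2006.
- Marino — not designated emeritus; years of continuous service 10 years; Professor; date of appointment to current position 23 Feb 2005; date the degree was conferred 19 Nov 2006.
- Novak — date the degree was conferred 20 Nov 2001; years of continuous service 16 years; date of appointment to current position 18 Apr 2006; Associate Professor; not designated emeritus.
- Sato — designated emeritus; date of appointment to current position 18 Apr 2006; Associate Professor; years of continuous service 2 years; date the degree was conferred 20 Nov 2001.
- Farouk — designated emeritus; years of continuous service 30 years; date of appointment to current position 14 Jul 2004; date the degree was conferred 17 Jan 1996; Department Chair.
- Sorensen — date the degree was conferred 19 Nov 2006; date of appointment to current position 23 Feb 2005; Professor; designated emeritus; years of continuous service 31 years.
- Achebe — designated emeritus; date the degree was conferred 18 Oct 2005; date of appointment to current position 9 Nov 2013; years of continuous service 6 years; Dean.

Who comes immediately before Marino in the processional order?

Sorensen

By current position: Achebe (Dean); then Farouk (Department Chair); then Sorensen, Marino and Nguyen (Professor); then Novak and Sato (Associate Professor).
Sorensen, Marino and Nguyen all have date of appointment to current position 23 Feb 2005, so the next rule applies.
Sorensen, Marino and Nguyen all have date the degree was conferred 19 Nov 2006, so the next rule applies.
Among Sorensen, Marino and Nguyen, by years of continuous service (higher first): Sorensen (31 years) before Marino (10 years) before Nguyen (2 years).
Novak and Sato both have date of appointment to current position 18 Apr 2006, so the next rule applies.
Novak and Sato both have date the degree was conferred 20 Nov 2001, so the next rule applies.
Among Novak and Sato, by years of continuous service (higher first): Novak (16 years) before Sato (2 years).
Order: Achebe, Farouk, Sorensen, Marino, Nguyen, Novak, Sato.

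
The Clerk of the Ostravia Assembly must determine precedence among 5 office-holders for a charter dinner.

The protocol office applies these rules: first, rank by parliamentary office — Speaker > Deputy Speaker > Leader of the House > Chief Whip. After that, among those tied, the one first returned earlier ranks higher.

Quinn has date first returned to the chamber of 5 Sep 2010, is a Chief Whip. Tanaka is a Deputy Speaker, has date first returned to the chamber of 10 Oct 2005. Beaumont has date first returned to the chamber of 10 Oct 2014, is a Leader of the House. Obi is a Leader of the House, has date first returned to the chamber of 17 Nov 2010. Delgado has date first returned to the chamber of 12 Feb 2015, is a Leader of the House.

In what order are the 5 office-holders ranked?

By parliamentary office: Tanaka (Deputy Speaker); then Obi, Beaumont and Delgado (Leader of the House); then Quinn (Chief Whip).
Among Obi, Beaumont and Delgado, by date first returned to the chamber (earlier first): Obi (17 Nov 2010) before Beaumont (10 Oct 2014) before Delgado (12 Feb 2015).
Full order: Tanaka, Obi, Beaumont, Delgado, Quinn.

Tanaka, Obi, Beaumont, Delgado, Quinn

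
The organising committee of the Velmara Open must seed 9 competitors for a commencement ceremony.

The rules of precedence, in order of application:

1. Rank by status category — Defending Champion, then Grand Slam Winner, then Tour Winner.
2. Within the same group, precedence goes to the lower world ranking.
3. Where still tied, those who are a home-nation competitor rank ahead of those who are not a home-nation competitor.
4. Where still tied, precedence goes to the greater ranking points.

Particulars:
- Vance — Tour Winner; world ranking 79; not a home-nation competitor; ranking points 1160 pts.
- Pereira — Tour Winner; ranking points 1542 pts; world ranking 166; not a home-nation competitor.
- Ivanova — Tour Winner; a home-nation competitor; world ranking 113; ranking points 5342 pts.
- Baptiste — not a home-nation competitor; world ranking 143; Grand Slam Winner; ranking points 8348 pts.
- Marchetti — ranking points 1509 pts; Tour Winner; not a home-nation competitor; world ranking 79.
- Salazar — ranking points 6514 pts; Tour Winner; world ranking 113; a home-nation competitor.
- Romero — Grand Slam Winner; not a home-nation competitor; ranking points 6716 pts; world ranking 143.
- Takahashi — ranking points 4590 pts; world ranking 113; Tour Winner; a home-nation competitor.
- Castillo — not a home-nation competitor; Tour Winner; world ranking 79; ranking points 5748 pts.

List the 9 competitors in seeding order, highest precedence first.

Baptiste, Romero, Castillo, Marchetti, Vance, Salazar, Ivanova, Takahashi, Pereira

By status category: Baptiste and Romero (Grand Slam Winner); then Castillo, Marchetti, Vance, Salazar, Ivanova, Takahashi and Pereira (Tour Winner).
Baptiste and Romero both have world ranking 143, so the next rule applies.
Baptiste and Romero are each not a home-nation competitor, so the next rule applies.
Among Baptiste and Romero, by ranking points (higher first): Baptiste (8348 pts) before Romero (6716 pts).
Among Castillo, Marchetti, Vance, Salazar, Ivanova, Takahashi and Pereira, by world ranking (lower first): Castillo, Marchetti and Vance (79) before Salazar, Ivanova and Takahashi (113) before Pereira (166).
Castillo, Marchetti and Vance are each not a home-nation competitor, so the next rule applies.
Among Castillo, Marchetti and Vance, by ranking points (higher first): Castillo (5748 pts) before Marchetti (1509 pts) before Vance (1160 pts).
Salazar, Ivanova and Takahashi are each a home-nation competitor, so the next rule applies.
Among Salazar, Ivanova and Takahashi, by ranking points (higher first): Salazar (6514 pts) before Ivanova (5342 pts) before Takahashi (4590 pts).
Full order: Baptiste, Romero, Castillo, Marchetti, Vance, Salazar, Ivanova, Takahashi, Pereira.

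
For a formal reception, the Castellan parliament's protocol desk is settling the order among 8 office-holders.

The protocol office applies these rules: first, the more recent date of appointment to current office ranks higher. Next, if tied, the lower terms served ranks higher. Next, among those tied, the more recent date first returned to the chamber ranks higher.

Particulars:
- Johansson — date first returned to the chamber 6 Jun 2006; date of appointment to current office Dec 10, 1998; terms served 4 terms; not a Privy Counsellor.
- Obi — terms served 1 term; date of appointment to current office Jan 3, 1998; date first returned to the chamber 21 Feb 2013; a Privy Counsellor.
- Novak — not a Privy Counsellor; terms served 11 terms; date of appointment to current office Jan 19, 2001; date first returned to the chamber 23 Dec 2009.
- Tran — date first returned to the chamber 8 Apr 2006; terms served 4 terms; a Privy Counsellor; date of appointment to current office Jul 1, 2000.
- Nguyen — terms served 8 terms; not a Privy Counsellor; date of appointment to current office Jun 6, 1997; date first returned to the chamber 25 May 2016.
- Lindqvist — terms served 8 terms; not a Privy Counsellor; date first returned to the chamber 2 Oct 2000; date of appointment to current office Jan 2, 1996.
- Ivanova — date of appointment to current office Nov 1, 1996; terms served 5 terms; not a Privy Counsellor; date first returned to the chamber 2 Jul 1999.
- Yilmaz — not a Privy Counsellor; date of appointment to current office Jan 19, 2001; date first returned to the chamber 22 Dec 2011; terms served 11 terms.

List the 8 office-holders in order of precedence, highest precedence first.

Yilmaz, Novak, Tran, Johansson, Obi, Nguyen, Ivanova, Lindqvist

By date of appointment to current office (later first): Yilmaz and Novak (both Jan 19, 2001); then Tran (Jul 1, 2000); then Johansson (Dec 10, 1998); then Obi (Jan 3, 1998); then Nguyen (Jun 6, 1997); then Ivanova (Nov 1, 1996); then Lindqvist (Jan 2, 1996).
Yilmaz and Novak both have terms served 11 terms, so the next rule applies.
Among Yilmaz and Novak, by date first returned to the chamber (later first): Yilmaz (22 Dec 2011) before Novak (23 Dec 2009).
Full order: Yilmaz, Novak, Tran, Johansson, Obi, Nguyen, Ivanova, Lindqvist.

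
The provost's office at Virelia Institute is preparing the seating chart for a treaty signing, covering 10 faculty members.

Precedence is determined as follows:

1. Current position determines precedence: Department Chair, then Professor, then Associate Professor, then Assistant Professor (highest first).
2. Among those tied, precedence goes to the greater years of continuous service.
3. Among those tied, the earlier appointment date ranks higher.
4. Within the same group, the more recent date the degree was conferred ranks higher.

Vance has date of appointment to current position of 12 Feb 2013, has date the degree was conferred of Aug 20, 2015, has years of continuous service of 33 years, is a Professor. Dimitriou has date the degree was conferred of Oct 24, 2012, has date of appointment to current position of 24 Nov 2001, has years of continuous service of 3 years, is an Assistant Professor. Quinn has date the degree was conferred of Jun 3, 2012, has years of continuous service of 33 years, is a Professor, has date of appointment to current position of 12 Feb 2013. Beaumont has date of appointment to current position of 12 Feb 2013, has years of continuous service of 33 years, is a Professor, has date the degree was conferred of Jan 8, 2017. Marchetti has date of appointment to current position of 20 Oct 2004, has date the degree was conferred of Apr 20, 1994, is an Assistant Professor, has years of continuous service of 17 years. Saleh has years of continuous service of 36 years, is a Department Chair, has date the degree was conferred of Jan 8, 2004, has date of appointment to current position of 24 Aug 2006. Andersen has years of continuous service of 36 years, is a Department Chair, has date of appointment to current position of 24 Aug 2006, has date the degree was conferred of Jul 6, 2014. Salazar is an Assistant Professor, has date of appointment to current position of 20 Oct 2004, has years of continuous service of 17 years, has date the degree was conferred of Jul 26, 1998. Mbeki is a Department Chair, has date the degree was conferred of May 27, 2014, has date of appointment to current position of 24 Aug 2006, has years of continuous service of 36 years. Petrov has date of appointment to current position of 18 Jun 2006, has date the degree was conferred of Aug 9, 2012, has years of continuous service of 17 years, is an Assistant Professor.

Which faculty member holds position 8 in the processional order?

Marchetti

By current position: Andersen, Mbeki and Saleh (Department Chair); then Beaumont, Vance and Quinn (Professor); then Salazar, Marchetti, Petrov and Dimitriou (Assistant Professor).
Andersen, Mbeki and Saleh all have years of continuous service 36 years, so the next rule applies.
Andersen, Mbeki and Saleh all have date of appointment to current position 24 Aug 2006, so the next rule applies.
Among Andersen, Mbeki and Saleh, by date the degree was conferred (later first): Andersen (Jul 6, 2014) before Mbeki (May 27, 2014) before Saleh (Jan 8, 2004).
Beaumont, Vance and Quinn all have years of continuous service 33 years, so the next rule applies.
Beaumont, Vance and Quinn all have date of appointment to current position 12 Feb 2013, so the next rule applies.
Among Beaumont, Vance and Quinn, by date the degree was conferred (later first): Beaumont (Jan 8, 2017) before Vance (Aug 20, 2015) before Quinn (Jun 3, 2012).
Among Salazar, Marchetti, Petrov and Dimitriou, by years of continuous service (higher first): Salazar, Marchetti and Petrov (17 years) before Dimitriou (3 years).
Among Salazar, Marchetti and Petrov, by date of appointment to current position (earlier first): Salazar and Marchetti (20 Oct 2004) before Petrov (18 Jun 2006).
Among Salazar and Marchetti, by date the degree was conferred (later first): Salazar (Jul 26, 1998) before Marchetti (Apr 20, 1994).
Order: Andersen, Mbeki, Saleh, Beaumont, Vance, Quinn, Salazar, Marchetti, Petrov, Dimitriou.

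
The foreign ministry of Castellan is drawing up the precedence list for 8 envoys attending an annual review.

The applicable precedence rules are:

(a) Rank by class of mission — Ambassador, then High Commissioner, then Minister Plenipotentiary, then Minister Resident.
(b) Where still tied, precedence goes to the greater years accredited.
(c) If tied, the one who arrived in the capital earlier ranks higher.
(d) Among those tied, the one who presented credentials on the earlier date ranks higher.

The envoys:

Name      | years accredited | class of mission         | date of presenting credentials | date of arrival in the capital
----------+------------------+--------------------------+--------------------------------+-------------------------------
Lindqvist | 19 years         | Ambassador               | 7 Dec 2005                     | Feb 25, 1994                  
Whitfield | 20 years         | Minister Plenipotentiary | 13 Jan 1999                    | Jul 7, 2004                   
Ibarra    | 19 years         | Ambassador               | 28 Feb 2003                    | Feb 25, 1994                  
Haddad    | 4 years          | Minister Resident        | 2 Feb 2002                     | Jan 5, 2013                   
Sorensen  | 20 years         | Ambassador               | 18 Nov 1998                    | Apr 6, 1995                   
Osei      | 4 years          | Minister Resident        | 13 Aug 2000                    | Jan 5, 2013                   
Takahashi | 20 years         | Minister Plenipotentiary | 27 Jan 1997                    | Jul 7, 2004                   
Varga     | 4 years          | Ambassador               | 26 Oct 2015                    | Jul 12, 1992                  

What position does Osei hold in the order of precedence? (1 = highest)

7

By class of mission: Sorensen, Ibarra, Lindqvist and Varga (Ambassador); then Takahashi and Whitfield (Minister Plenipotentiary); then Osei and Haddad (Minister Resident).
Among Sorensen, Ibarra, Lindqvist and Varga, by years accredited (higher first): Sorensen (20 years) before Ibarra and Lindqvist (19 years) before Varga (4 years).
Ibarra and Lindqvist both have date of arrival in the capital Feb 25, 1994, so the next rule applies.
Among Ibarra and Lindqvist, by date of presenting credentials (earlier first): Ibarra (28 Feb 2003) before Lindqvist (7 Dec 2005).
Takahashi and Whitfield both have years accredited 20 years, so the next rule applies.
Takahashi and Whitfield both have date of arrival in the capital Jul 7, 2004, so the next rule applies.
Among Takahashi and Whitfield, by date of presenting credentials (earlier first): Takahashi (27 Jan 1997) before Whitfield (13 Jan 1999).
Osei and Haddad both have years accredited 4 years, so the next rule applies.
Osei and Haddad both have date of arrival in the capital Jan 5, 2013, so the next rule applies.
Among Osei and Haddad, by date of presenting credentials (earlier first): Osei (13 Aug 2000) before Haddad (2 Feb 2002).
Order: Sorensen, Ibarra, Lindqvist, Varga, Takahashi, Whitfield, Osei, Haddad. So position 7.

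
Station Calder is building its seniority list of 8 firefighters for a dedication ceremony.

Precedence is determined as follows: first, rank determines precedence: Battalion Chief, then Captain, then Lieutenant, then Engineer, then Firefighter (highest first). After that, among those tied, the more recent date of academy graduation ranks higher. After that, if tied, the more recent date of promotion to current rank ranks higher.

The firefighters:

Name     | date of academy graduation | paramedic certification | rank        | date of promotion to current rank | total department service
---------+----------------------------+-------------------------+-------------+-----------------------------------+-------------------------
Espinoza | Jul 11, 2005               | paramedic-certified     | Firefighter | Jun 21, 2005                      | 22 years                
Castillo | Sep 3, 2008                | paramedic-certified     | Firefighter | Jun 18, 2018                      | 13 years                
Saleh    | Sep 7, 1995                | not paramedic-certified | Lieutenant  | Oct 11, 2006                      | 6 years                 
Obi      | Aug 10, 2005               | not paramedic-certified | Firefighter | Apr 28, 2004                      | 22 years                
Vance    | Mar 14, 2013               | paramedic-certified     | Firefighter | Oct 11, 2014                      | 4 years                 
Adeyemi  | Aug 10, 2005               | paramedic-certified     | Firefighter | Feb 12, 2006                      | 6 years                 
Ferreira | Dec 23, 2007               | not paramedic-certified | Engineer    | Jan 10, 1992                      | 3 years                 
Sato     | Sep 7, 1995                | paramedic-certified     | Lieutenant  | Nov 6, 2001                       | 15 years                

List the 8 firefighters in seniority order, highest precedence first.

By rank: Saleh and Sato (Lieutenant); then Ferreira (Engineer); then Vance, Castillo, Adeyemi, Obi and Espinoza (Firefighter).
Saleh and Sato both have date of academy graduation Sep 7, 1995, so the next rule applies.
Among Saleh and Sato, by date of promotion to current rank (later first): Saleh (Oct 11, 2006) before Sato (Nov 6, 2001).
Among Vance, Castillo, Adeyemi, Obi and Espinoza, by date of academy graduation (later first): Vance (Mar 14, 2013) before Castillo (Sep 3, 2008) before Adeyemi and Obi (Aug 10, 2005) before Espinoza (Jul 11, 2005).
Among Adeyemi and Obi, by date of promotion to current rank (later first): Adeyemi (Feb 12, 2006) before Obi (Apr 28, 2004).
Full order: Saleh, Sato, Ferreira, Vance, Castillo, Adeyemi, Obi, Espinoza.

Saleh, Sato, Ferreira, Vance, Castillo, Adeyemi, Obi, Espinoza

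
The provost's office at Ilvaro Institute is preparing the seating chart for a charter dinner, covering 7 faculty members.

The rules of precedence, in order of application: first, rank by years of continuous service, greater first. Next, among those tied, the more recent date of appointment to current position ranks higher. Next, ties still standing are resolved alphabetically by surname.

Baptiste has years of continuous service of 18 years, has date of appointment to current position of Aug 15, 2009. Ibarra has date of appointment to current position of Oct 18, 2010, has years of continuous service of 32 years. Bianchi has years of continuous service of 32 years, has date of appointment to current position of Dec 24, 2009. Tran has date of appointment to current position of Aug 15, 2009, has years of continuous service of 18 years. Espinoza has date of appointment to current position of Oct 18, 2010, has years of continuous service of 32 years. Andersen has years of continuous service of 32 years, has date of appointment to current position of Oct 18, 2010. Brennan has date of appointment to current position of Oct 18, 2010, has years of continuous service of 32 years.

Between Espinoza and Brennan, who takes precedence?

By years of continuous service (higher first): Andersen, Brennan, Espinoza, Ibarra and Bianchi (each 32 years); then Baptiste and Tran (both 18 years).
Among Andersen, Brennan, Espinoza, Ibarra and Bianchi, by date of appointment to current position (later first): Andersen, Brennan, Espinoza and Ibarra (Oct 18, 2010) before Bianchi (Dec 24, 2009).
Among Andersen, Brennan, Espinoza and Ibarra, alphabetically by surname: Andersen before Brennan before Espinoza before Ibarra.
Baptiste and Tran both have date of appointment to current position Aug 15, 2009, so the next rule applies.
Among Baptiste and Tran, alphabetically by surname: Baptiste before Tran.
So Brennan takes precedence.

Brennan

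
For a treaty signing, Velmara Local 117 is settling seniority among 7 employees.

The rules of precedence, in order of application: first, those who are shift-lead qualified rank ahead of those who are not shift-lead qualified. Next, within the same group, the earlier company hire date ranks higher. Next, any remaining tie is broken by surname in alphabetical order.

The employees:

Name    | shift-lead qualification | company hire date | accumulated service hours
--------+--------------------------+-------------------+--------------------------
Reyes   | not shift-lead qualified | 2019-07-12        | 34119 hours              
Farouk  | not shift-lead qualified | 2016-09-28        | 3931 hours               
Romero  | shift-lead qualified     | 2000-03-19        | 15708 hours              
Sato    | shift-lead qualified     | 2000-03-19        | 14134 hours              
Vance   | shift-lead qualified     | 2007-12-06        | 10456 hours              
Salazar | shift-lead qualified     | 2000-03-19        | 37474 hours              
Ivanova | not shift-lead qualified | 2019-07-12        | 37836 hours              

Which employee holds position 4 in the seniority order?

Vance

By the first rule: Romero, Salazar, Sato and Vance (each shift-lead qualified); then Farouk, Ivanova and Reyes (each not shift-lead qualified).
Among Romero, Salazar, Sato and Vance, by company hire date (earlier first): Romero, Salazar and Sato (2000-03-19) before Vance (2007-12-06).
Among Romero, Salazar and Sato, alphabetically by surname: Romero before Salazar before Sato.
Among Farouk, Ivanova and Reyes, by company hire date (earlier first): Farouk (2016-09-28) before Ivanova and Reyes (2019-07-12).
Among Ivanova and Reyes, alphabetically by surname: Ivanova before Reyes.
Order: Romero, Salazar, Sato, Vance, Farouk, Ivanova, Reyes.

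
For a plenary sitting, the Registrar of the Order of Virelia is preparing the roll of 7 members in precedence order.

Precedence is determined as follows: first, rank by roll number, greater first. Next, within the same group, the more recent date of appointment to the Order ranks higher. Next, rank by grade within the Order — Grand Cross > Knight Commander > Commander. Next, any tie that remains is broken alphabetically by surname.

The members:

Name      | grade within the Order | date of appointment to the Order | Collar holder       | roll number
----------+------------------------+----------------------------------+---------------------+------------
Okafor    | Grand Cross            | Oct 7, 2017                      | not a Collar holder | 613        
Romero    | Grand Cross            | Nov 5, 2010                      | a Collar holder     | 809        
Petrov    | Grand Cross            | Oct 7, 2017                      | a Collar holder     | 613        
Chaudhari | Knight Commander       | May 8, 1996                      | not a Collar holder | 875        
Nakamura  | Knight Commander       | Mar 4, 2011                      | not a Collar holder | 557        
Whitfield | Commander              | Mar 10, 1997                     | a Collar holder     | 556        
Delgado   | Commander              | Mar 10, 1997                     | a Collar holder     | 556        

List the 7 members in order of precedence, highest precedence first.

By roll number (higher first): Chaudhari (875); then Romero (809); then Okafor and Petrov (both 613); then Nakamura (557); then Delgado and Whitfield (both 556).
Okafor and Petrov both have date of appointment to the Order Oct 7, 2017, so the next rule applies.
Okafor and Petrov are each Grand Cross, so the next rule applies.
Among Okafor and Petrov, alphabetically by surname: Okafor before Petrov.
Delgado and Whitfield both have date of appointment to the Order Mar 10, 1997, so the next rule applies.
Delgado and Whitfield are each Commander, so the next rule applies.
Among Delgado and Whitfield, alphabetically by surname: Delgado before Whitfield.
Full order: Chaudhari, Romero, Okafor, Petrov, Nakamura, Delgado, Whitfield.

Chaudhari, Romero, Okafor, Petrov, Nakamura, Delgado, Whitfield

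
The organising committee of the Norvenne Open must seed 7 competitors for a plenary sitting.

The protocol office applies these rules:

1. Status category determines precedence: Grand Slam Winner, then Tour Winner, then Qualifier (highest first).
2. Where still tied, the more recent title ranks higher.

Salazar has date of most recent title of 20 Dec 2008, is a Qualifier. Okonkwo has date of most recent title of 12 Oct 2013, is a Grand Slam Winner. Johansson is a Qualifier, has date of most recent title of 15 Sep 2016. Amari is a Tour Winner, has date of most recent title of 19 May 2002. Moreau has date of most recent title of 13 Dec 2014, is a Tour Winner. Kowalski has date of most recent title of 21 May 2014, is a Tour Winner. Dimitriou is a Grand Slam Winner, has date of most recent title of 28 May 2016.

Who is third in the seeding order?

Moreau

By status category: Dimitriou and Okonkwo (Grand Slam Winner); then Moreau, Kowalski and Amari (Tour Winner); then Johansson and Salazar (Qualifier).
Among Dimitriou and Okonkwo, by date of most recent title (later first): Dimitriou (28 May 2016) before Okonkwo (12 Oct 2013).
Among Moreau, Kowalski and Amari, by date of most recent title (later first): Moreau (13 Dec 2014) before Kowalski (21 May 2014) before Amari (19 May 2002).
Among Johansson and Salazar, by date of most recent title (later first): Johansson (15 Sep 2016) before Salazar (20 Dec 2008).
Order: Dimitriou, Okonkwo, Moreau, Kowalski, Amari, Johansson, Salazar.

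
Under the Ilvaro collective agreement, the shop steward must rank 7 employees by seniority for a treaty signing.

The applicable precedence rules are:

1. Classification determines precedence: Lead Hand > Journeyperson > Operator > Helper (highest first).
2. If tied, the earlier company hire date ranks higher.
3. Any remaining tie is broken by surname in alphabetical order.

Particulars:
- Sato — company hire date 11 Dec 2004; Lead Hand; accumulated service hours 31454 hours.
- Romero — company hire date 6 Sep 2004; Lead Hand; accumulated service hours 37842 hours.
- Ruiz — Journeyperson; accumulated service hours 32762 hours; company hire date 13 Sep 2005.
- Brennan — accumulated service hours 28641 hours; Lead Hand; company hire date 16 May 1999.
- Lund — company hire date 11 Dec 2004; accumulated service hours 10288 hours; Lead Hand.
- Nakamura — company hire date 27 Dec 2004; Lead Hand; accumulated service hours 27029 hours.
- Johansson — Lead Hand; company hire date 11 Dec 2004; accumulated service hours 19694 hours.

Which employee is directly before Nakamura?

Sato

By classification: Brennan, Romero, Johansson, Lund, Sato and Nakamura (Lead Hand); then Ruiz (Journeyperson).
Among Brennan, Romero, Johansson, Lund, Sato and Nakamura, by company hire date (earlier first): Brennan (16 May 1999) before Romero (6 Sep 2004) before Johansson, Lund and Sato (11 Dec 2004) before Nakamura (27 Dec 2004).
Among Johansson, Lund and Sato, alphabetically by surname: Johansson before Lund before Sato.
Order: Brennan, Romero, Johansson, Lund, Sato, Nakamura, Ruiz.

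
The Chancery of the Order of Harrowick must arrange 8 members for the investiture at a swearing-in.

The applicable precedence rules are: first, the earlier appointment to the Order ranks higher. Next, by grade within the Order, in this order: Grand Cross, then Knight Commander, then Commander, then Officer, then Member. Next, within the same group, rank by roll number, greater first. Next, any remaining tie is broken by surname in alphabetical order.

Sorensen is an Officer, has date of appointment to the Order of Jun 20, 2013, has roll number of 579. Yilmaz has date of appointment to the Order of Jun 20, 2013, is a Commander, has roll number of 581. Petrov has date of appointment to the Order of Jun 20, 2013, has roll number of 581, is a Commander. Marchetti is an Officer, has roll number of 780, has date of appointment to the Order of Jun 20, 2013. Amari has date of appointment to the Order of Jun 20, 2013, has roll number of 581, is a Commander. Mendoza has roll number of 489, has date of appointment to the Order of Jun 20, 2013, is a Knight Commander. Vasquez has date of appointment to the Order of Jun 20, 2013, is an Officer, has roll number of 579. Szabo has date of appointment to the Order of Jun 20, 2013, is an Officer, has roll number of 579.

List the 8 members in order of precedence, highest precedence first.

Mendoza, Amari, Petrov, Yilmaz, Marchetti, Sorensen, Szabo, Vasquez

By date of appointment to the Order (earlier first): Mendoza, Amari, Petrov, Yilmaz, Marchetti, Sorensen, Szabo and Vasquez (each Jun 20, 2013).
Among Mendoza, Amari, Petrov, Yilmaz, Marchetti, Sorensen, Szabo and Vasquez, by grade within the Order: Mendoza (Knight Commander) before Amari, Petrov and Yilmaz (Commander) before Marchetti, Sorensen, Szabo and Vasquez (Officer).
Amari, Petrov and Yilmaz all have roll number 581, so the next rule applies.
Among Amari, Petrov and Yilmaz, alphabetically by surname: Amari before Petrov before Yilmaz.
Among Marchetti, Sorensen, Szabo and Vasquez, by roll number (higher first): Marchetti (780) before Sorensen, Szabo and Vasquez (579).
Among Sorensen, Szabo and Vasquez, alphabetically by surname: Sorensen before Szabo before Vasquez.
Full order: Mendoza, Amari, Petrov, Yilmaz, Marchetti, Sorensen, Szabo, Vasquez.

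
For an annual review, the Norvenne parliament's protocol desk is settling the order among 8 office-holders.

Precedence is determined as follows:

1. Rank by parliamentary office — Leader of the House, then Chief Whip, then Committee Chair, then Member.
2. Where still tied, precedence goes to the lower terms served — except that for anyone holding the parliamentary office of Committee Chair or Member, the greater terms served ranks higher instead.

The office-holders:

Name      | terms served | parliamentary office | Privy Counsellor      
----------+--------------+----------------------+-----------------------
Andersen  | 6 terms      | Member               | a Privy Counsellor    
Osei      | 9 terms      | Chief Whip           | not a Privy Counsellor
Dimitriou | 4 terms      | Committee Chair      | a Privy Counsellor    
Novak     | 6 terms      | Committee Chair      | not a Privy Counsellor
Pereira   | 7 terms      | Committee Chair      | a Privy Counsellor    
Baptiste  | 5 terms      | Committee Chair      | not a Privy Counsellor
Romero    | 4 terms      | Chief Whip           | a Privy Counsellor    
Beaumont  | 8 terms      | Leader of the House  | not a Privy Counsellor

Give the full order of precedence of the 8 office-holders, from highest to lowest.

Beaumont, Romero, Osei, Pereira, Novak, Baptiste, Dimitriou, Andersen

By parliamentary office: Beaumont (Leader of the House); then Romero and Osei (Chief Whip); then Pereira, Novak, Baptiste and Dimitriou (Committee Chair); then Andersen (Member).
Among Romero and Osei, by terms served (lower first): Romero (4 terms) before Osei (9 terms).
Among Pereira, Novak, Baptiste and Dimitriou, by terms served (higher first) (reversed rule for this group): Pereira (7 terms) before Novak (6 terms) before Baptiste (5 terms) before Dimitriou (4 terms).
Full order: Beaumont, Romero, Osei, Pereira, Novak, Baptiste, Dimitriou, Andersen.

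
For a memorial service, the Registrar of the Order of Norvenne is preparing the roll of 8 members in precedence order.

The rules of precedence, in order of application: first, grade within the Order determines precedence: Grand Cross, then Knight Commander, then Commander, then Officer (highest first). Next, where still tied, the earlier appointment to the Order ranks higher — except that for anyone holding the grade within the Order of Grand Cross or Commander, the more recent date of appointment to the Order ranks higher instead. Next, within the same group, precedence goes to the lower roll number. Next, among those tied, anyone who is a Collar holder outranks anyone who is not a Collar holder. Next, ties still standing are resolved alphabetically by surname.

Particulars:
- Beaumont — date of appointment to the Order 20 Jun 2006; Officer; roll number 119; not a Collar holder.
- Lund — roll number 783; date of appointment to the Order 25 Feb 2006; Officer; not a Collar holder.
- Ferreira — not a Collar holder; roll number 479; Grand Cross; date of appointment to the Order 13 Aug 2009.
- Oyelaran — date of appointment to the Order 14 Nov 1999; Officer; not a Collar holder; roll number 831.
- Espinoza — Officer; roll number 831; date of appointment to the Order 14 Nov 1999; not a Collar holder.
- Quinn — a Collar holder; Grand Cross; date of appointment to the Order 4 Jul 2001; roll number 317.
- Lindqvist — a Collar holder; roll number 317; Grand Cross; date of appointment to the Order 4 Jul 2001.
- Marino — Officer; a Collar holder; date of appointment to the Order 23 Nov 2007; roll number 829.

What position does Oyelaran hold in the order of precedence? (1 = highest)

5

By grade within the Order: Ferreira, Lindqvist and Quinn (Grand Cross); then Espinoza, Oyelaran, Lund, Beaumont and Marino (Officer).
Among Ferreira, Lindqvist and Quinn, by date of appointment to the Order (later first) (reversed rule for this group): Ferreira (13 Aug 2009) before Lindqvist and Quinn (4 Jul 2001).
Lindqvist and Quinn both have roll number 317, so the next rule applies.
Lindqvist and Quinn are each a Collar holder, so the next rule applies.
Among Lindqvist and Quinn, alphabetically by surname: Lindqvist before Quinn.
Among Espinoza, Oyelaran, Lund, Beaumont and Marino, by date of appointment to the Order (earlier first): Espinoza and Oyelaran (14 Nov 1999) before Lund (25 Feb 2006) before Beaumont (20 Jun 2006) before Marino (23 Nov 2007).
Espinoza and Oyelaran both have roll number 831, so the next rule applies.
Espinoza and Oyelaran are each not a Collar holder, so the next rule applies.
Among Espinoza and Oyelaran, alphabetically by surname: Espinoza before Oyelaran.
Order: Ferreira, Lindqvist, Quinn, Espinoza, Oyelaran, Lund, Beaumont, Marino. So position 5.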